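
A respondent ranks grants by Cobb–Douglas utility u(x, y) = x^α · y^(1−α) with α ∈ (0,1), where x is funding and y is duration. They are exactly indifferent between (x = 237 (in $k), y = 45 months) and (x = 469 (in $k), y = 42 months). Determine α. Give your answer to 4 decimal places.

Indifference: 237^α · 45^(1−α) = 469^α · 42^(1−α).
Taking logs: α·ln 237 + (1−α)·ln 45 = α·ln 469 + (1−α)·ln 42, i.e. α·-0.6825426 = (1−α)·-0.0689929.
So α/(1−α) = (-0.0689929)/(-0.6825426) = 0.1010822, and α = 0.1010822/1.1010822 ≈ 0.0918.

α ≈ 0.0918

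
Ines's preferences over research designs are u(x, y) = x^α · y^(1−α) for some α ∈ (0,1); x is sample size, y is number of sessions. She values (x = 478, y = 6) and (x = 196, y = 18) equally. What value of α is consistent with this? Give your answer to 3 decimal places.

α ≈ 0.552

Set the two utilities equal: 478^α·6^(1−α) = 196^α·18^(1−α).
(478/196)^α = (18/6)^(1−α); take logs: α·ln(478/196) = (1−α)·ln(18/6), i.e. α·0.891496 = (1−α)·1.098612.
So α/(1−α) = (1.098612)/(0.891496) = 1.232324, and α = 1.232324/2.232324 ≈ 0.552.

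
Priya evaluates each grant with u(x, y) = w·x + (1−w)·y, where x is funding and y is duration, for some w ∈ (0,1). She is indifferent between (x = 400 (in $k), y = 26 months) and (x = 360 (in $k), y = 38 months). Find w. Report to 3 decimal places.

u(400,26) = u(360,38) means w·400 + (1−w)·26 = w·360 + (1−w)·38.
Rearranging, 40·w − 12·(1−w) = 0.
The marginal rate of substitution is 12/40, so w = 12/(40+12) = 0.231.

w = 0.231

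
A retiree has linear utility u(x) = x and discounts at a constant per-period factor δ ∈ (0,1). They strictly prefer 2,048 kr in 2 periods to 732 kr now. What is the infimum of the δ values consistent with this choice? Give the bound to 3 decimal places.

The preference means 732 < δ^2·2048.
So δ^2 > 732/2048 = 0.35742; taking the square root of both positive sides preserves the inequality.
δ > 0.35742^(1/2) = 0.598.

δ > 0.598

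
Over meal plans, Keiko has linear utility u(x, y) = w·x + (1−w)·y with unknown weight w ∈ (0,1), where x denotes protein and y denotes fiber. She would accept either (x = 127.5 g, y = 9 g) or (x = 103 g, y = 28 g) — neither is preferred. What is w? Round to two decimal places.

w = 0.44

Equating utilities: w·127.5 + (1−w)·9 = w·103 + (1−w)·28.
Rearranging, 24.5·w − 19·(1−w) = 0.
Hence w = 19/(24.5+19) = 19/43.5 = 0.44.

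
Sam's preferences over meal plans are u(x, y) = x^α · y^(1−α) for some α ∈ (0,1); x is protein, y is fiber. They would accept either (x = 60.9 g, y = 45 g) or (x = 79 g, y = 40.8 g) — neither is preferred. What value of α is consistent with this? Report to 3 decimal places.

α ≈ 0.274

Indifference: 60.9^α · 45^(1−α) = 79^α · 40.8^(1−α).
(60.9/79)^α = (40.8/45)^(1−α); take logs: α·ln(60.9/79) = (1−α)·ln(40.8/45), i.e. α·-0.260215 = (1−α)·-0.097980.
With A = -0.260215 and B = -0.097980: α·A = (1−α)·B, so α = B/(A+B) = -0.097980/-0.358195 ≈ 0.274.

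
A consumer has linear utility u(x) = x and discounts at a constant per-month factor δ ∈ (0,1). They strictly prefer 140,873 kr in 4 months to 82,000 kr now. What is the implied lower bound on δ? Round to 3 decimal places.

δ > 0.873

Under u(x) = x this choice says 82000 < δ^4·140873.
Dividing by 140873: δ^4 > 0.58208. Both sides are positive, so the 4th root keeps the direction.
δ > (82000/140873)^(1/4) ≈ 0.873.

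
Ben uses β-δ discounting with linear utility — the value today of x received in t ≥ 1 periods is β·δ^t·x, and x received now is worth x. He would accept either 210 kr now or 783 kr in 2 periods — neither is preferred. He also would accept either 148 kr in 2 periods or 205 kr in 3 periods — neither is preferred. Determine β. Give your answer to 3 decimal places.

β ≈ 0.515

The second indifference involves only future payoffs, so β cancels: β·δ^2·148 = β·δ^3·205, giving δ = 148/205 = 0.72195.
Now use the now-vs-future pair: 210 = β·δ^2·783 gives β = 210/(0.52121·783) ≈ 0.515.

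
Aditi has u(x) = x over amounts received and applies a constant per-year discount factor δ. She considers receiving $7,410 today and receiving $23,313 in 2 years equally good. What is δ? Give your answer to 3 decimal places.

δ ≈ 0.564

Equating discounted utilities: u(7410) = δ^2·u(23313) ⇒ δ^2 = u(7410)/u(23313).
With u(x) = x: δ^2 = 7410/23313 = 0.31785.
Hence δ = (0.31785)^(1/2) = 0.56378.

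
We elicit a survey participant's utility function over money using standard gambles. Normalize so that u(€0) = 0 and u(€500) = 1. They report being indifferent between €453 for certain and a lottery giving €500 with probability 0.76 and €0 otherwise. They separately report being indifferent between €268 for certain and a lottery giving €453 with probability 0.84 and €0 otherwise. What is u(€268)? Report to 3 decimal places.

0.638

The first gamble pins u(€453): it must equal 0.76·1 + 0.24·0 = 0.76.
Chaining: u(€268) = 0.84·0.76 + 0.16·0.00 = 0.6384.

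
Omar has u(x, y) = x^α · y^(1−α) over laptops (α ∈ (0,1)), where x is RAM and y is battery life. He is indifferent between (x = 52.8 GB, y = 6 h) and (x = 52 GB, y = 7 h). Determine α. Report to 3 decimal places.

α ≈ 0.910

Set the two utilities equal: 52.8^α·6^(1−α) = 52^α·7^(1−α).
Taking logs: α·ln 52.8 + (1−α)·ln 6 = α·ln 52 + (1−α)·ln 7, i.e. α·0.015267 = (1−α)·0.154151.
With A = 0.015267 and B = 0.154151: α·A = (1−α)·B, so α = B/(A+B) = 0.154151/0.169418 ≈ 0.910.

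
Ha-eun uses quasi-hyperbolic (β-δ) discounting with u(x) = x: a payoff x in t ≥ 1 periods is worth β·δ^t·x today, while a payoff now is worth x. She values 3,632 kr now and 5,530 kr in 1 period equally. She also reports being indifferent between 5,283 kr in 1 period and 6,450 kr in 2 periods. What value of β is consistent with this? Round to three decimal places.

β ≈ 0.802

Both payoffs in the second observation are in the future, so β drops out: δ^1·5283 = δ^2·6450 ⇒ δ = 5283/6450 = 0.81907.
Now use the now-vs-future pair: 3632 = β·δ·5530 gives β = 3632/(0.81907·5530) ≈ 0.802.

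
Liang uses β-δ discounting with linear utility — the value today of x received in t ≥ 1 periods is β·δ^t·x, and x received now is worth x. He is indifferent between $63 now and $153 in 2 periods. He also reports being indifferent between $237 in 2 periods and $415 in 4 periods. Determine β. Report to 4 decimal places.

Both payoffs in the second observation are in the future, so β drops out: δ^2·237 = δ^4·415 ⇒ δ^2 = 237/415 = 0.57108, so δ = 0.75570.
Substituting δ into 63 = β·δ^2·153: β = 63/(87.376) ≈ 0.7210.

β ≈ 0.7210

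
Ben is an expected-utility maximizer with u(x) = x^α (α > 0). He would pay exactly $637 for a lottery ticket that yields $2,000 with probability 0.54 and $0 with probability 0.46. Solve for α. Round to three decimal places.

Since u(0) = 0, the lottery's EU is 0.54·2000^α.
Indifference: 637^α = 0.54·2000^α, so (637/2000)^α = 0.54.
α = ln(0.54) / ln(637/2000) = -0.616186/-1.144133 ≈ 0.539.

α ≈ 0.539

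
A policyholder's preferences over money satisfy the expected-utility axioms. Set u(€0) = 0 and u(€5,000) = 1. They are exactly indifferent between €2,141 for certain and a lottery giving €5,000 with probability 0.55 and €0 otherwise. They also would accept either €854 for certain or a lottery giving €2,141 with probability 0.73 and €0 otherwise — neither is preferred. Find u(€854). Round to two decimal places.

The first gamble pins u(€2,141): it must equal 0.55·1 + 0.45·0 = 0.55.
Chaining: u(€854) = 0.73·0.55 + 0.27·0.00 = 0.4015.

0.40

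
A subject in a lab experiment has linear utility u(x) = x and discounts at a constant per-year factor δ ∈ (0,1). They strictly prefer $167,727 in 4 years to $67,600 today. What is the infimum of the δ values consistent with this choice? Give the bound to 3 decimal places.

δ > 0.797

Under u(x) = x this choice says 67600 < δ^4·167727.
Dividing by 167727: δ^4 > 0.40304. Both sides are positive, so the 4th root keeps the direction.
δ > (67600/167727)^(1/4) ≈ 0.797.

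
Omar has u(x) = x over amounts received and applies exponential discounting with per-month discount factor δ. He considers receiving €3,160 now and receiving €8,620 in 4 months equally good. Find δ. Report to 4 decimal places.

δ ≈ 0.7781

The payoff in 4 months is discounted by δ^4, so u(3160) = δ^4·u(8620) and δ^4 = u(3160)/u(8620).
With u(x) = x: δ^4 = 3160/8620 = 0.36659.
Taking the 4th root: δ = 0.36659^(1/4) ≈ 0.7781.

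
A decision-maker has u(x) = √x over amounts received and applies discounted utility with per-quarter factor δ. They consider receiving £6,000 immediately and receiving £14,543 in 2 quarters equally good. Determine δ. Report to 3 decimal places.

Indifference means u(6000) = δ^2 · u(14543), so δ^2 = u(6000)/u(14543).
Since u(x) = √x, δ^2 = √(6000/14543) = 0.64232.
Hence δ = (0.64232)^(1/2) = 0.80145.

δ ≈ 0.801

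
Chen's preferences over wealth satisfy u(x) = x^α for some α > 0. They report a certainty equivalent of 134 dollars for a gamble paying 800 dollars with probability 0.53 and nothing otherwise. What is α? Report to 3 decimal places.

Since u(0) = 0, the lottery's EU is 0.53·800^α.
Indifference: 134^α = 0.53·800^α, so (134/800)^α = 0.53.
Take logs: α = ln 0.53 / ln(134/800) ≈ 0.35532.

α ≈ 0.355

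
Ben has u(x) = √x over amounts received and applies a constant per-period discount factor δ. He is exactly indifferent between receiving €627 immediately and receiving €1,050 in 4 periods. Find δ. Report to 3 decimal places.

δ ≈ 0.938

Indifference means u(627) = δ^4 · u(1050), so δ^4 = u(627)/u(1050).
With u(x) = √x: δ^4 = √627/√1050 = √(627/1050) = 0.77275.
Taking the 4th root: δ = 0.77275^(1/4) ≈ 0.938.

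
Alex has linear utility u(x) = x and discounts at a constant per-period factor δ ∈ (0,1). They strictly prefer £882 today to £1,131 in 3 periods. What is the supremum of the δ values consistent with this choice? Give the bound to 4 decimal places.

Under u(x) = x this choice says 882 > δ^3·1131.
So δ^3 < 882/1131 = 0.77984; taking the cube root of both positive sides preserves the inequality.
δ < (882/1131)^(1/3) ≈ 0.9205.

δ < 0.9205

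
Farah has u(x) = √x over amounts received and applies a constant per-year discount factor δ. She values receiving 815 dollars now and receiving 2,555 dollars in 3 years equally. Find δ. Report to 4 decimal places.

Indifference means u(815) = δ^3 · u(2555), so δ^3 = u(815)/u(2555).
Since u(x) = √x, δ^3 = √(815/2555) = 0.56479.
So δ = 0.56479^(1/3) ≈ 0.8266.

δ ≈ 0.8266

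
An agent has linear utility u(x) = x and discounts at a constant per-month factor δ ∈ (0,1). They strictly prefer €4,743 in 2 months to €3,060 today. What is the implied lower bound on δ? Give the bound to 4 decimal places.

The preference means 3060 < δ^2·4743.
Dividing by 4743: δ^2 > 0.64516. Both sides are positive, so the square root keeps the direction.
δ > 0.64516^(1/2) = 0.8032.

δ > 0.8032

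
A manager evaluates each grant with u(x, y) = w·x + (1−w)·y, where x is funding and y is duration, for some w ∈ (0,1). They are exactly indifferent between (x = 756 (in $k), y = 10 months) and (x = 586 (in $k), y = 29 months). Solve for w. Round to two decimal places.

w = 0.10

Indifference: w·756 + (1−w)·10 = w·586 + (1−w)·29.
Collecting terms: w·170 = (1−w)·19.
Hence w = 19/(170+19) = 19/189 = 0.10.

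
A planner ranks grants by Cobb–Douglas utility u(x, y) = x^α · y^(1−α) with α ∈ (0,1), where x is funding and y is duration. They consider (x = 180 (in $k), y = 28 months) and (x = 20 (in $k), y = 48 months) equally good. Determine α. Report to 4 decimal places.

α ≈ 0.1970

Indifference: 180^α · 28^(1−α) = 20^α · 48^(1−α).
Taking logs: α·ln 180 + (1−α)·ln 28 = α·ln 20 + (1−α)·ln 48, i.e. α·2.1972246 = (1−α)·0.5389965.
So α/(1−α) = (0.5389965)/(2.1972246) = 0.2453079, and α = 0.2453079/1.2453079 ≈ 0.1970.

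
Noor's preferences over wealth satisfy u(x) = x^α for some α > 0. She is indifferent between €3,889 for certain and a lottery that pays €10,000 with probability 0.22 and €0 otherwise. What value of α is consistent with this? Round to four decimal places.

The lottery's expected utility is 0.22·u(10000) + 0.78·u(0) = 0.22·10000^α (since u(0) = 0 for α > 0).
Indifference: 3889^α = 0.22·10000^α, so (3889/10000)^α = 0.22.
Taking logs: α·ln(3889/10000) = ln(0.22), so α = -1.5141277 / -0.9444330 ≈ 1.6032.

α ≈ 1.6032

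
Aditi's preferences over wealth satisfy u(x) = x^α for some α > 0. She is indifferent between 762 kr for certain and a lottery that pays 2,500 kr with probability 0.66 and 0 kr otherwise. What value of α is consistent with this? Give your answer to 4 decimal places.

The lottery's expected utility is 0.66·u(2500) + 0.34·u(0) = 0.66·2500^α (since u(0) = 0 for α > 0).
Equating: 762^α = 0.66·2500^α, i.e. 0.3048^α = 0.66.
α = ln(0.66) / ln(762/2500) = -0.4155154/-1.1880995 ≈ 0.3497.

α ≈ 0.3497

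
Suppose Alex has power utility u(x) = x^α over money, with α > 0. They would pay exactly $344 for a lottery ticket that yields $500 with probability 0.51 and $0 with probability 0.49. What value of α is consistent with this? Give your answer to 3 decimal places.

α ≈ 1.801

EU(lottery) = 0.51·500^α + 0.49·0 = 0.51·500^α.
Equating: 344^α = 0.51·500^α, i.e. 0.6880^α = 0.51.
Take logs: α = ln 0.51 / ln(344/500) ≈ 1.80055.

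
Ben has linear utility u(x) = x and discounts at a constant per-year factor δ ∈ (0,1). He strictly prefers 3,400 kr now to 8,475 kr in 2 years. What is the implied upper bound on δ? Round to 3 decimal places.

The preference means 3400 > δ^2·8475.
Dividing by 8475: δ^2 < 0.40118. Both sides are positive, so the square root keeps the direction.
δ < (3400/8475)^(1/2) ≈ 0.633.

δ < 0.633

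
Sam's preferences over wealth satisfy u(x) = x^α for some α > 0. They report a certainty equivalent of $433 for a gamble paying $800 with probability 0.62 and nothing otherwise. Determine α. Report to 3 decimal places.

EU(lottery) = 0.62·800^α + 0.38·0 = 0.62·800^α.
Equating: 433^α = 0.62·800^α, i.e. 0.5413^α = 0.62.
α = ln(0.62) / ln(433/800) = -0.478036/-0.613874 ≈ 0.779.

α ≈ 0.779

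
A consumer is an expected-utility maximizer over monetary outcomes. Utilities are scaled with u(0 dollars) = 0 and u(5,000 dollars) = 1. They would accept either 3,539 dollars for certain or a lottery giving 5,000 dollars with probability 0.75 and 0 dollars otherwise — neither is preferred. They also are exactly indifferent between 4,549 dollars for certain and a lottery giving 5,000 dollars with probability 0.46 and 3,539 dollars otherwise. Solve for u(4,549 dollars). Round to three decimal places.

The first gamble pins u(3,539 dollars): it must equal 0.75·1 + 0.25·0 = 0.75.
The second indifference gives u(4,549 dollars) = 0.46·u(5,000 dollars) + 0.54·u(3,539 dollars) = 0.46·1.00 + 0.54·0.75 = 0.8650.

0.865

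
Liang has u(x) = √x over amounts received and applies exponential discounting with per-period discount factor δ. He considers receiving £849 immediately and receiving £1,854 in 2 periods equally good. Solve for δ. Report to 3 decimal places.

Indifference means u(849) = δ^2 · u(1854), so δ^2 = u(849)/u(1854).
With u(x) = √x: δ^2 = √849/√1854 = √(849/1854) = 0.67670.
Hence δ = (0.67670)^(1/2) = 0.82262.

δ ≈ 0.823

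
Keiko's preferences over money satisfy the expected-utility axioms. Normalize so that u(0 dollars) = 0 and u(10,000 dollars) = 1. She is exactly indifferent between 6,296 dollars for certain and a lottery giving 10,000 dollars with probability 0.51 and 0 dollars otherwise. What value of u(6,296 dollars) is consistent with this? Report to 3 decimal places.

The indifference gives u(6,296 dollars) = 0.51·u(10,000 dollars) + 0.49·u(0 dollars) = 0.51·1 + 0.49·0 = 0.51.

0.510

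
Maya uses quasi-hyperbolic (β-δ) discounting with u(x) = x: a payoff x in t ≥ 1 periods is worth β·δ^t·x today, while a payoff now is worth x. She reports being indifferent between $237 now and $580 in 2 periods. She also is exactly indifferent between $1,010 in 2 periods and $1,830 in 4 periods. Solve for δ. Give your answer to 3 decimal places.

δ ≈ 0.743

The second indifference involves only future payoffs, so β cancels: β·δ^2·1010 = β·δ^4·1830, giving δ^2 = 1010/1830 = 0.55191, so δ = 0.74291.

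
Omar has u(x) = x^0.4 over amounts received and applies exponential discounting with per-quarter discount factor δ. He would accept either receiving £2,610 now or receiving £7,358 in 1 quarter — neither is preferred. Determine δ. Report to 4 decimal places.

Equating discounted utilities: u(2610) = δ·u(7358) ⇒ δ = u(2610)/u(7358).
Since u(x) = x^0.4, δ = (2610/7358)^0.4 = 0.35472^0.4 = 0.66062.

δ ≈ 0.6606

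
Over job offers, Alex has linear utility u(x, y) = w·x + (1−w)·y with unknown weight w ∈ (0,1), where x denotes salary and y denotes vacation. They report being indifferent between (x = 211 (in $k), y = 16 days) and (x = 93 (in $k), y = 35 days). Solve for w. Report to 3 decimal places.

Indifference: w·211 + (1−w)·16 = w·93 + (1−w)·35.
Rearranging, 118·w − 19·(1−w) = 0.
Hence w = 19/(118+19) = 19/137 = 0.139.

w = 0.139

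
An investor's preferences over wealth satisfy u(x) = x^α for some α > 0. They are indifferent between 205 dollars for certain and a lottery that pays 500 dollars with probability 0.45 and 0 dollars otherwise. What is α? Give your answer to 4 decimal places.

α ≈ 0.8956

The lottery's expected utility is 0.45·u(500) + 0.55·u(0) = 0.45·500^α (since u(0) = 0 for α > 0).
Equating: 205^α = 0.45·500^α, i.e. 0.4100^α = 0.45.
α = ln(0.45) / ln(205/500) = -0.7985077/-0.8915981 ≈ 0.8956.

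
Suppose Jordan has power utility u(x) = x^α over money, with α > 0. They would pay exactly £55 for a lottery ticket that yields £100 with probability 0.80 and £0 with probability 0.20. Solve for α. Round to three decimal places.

α ≈ 0.373

Since u(0) = 0, the lottery's EU is 0.80·100^α.
Equating: 55^α = 0.80·100^α, i.e. 0.5500^α = 0.80.
Take logs: α = ln 0.80 / ln(55/100) ≈ 0.37325.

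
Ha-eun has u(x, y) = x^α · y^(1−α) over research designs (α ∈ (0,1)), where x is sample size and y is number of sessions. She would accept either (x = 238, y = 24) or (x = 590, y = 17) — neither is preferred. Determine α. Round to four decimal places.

α ≈ 0.2753

Indifference: 238^α · 24^(1−α) = 590^α · 17^(1−α).
Taking logs: α·ln 238 + (1−α)·ln 24 = α·ln 590 + (1−α)·ln 17, i.e. α·-0.9078519 = (1−α)·-0.3448405.
So α/(1−α) = (-0.3448405)/(-0.9078519) = 0.3798422, and α = 0.3798422/1.3798422 ≈ 0.2753.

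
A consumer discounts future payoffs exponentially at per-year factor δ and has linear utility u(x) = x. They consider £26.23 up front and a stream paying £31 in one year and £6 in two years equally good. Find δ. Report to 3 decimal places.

δ ≈ 0.740

Present value of the stream is 31·δ + 6·δ². Indifference gives 31δ + 6δ² = 26.23.
Rearranged: 6δ² + 31δ − 26.23 = 0.
δ = (−31 + √(31² + 4·6·26.23)) / (2·6) = (−31 + √1590.52) / 12 ≈ 0.740.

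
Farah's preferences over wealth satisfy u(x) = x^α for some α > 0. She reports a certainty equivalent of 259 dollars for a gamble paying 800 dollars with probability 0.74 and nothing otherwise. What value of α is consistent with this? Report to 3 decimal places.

α ≈ 0.267

EU(lottery) = 0.74·800^α + 0.26·0 = 0.74·800^α.
Indifference: 259^α = 0.74·800^α, so (259/800)^α = 0.74.
α = ln(0.74) / ln(259/800) = -0.301105/-1.127784 ≈ 0.267.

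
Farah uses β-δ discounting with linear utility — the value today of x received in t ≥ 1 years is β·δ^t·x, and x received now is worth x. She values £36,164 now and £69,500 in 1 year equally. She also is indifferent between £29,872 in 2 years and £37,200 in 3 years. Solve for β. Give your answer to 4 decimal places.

From the later pair, β·δ^2·29872 = β·δ^3·37200; dividing through, δ = 29872/37200 = 0.80301.
The first indifference: 36164 = β·δ·69500, so β = 36164/(δ·69500) = 36164/(0.80301·69500) ≈ 0.6480.

β ≈ 0.6480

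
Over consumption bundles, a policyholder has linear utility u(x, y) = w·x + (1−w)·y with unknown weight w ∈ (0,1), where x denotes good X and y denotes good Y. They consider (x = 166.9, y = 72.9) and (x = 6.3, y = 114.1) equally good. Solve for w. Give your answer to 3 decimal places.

w = 0.204

u(166.9,72.9) = u(6.3,114.1) means w·166.9 + (1−w)·72.9 = w·6.3 + (1−w)·114.1.
w·(166.9−6.3) = (1−w)·(114.1−72.9), i.e. w·160.6 = (1−w)·41.2.
Hence w = 41.2/(160.6+41.2) = 41.2/201.8 = 0.204.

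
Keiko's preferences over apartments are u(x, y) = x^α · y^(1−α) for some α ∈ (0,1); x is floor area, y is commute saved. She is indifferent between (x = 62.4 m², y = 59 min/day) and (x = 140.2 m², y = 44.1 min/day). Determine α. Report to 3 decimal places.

The Cobb–Douglas utilities coincide, so 62.4^α·59^(1−α) = 140.2^α·44.1^(1−α).
Taking logs: α·ln 62.4 + (1−α)·ln 59 = α·ln 140.2 + (1−α)·ln 44.1, i.e. α·-0.809505 = (1−α)·-0.291078.
Thus α·(-1.100583) = -0.291078, so α = -0.291078/-1.100583 ≈ 0.264.

α ≈ 0.264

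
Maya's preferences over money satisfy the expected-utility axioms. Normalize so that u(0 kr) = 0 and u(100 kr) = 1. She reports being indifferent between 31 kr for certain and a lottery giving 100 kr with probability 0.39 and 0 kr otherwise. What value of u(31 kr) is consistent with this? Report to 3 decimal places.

By the standard-gamble method, u(31 kr) is just the indifference probability on the best outcome: 0.39.

0.390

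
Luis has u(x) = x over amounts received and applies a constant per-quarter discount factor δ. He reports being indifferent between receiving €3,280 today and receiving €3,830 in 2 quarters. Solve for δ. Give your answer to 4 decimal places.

Equating discounted utilities: u(3280) = δ^2·u(3830) ⇒ δ^2 = u(3280)/u(3830).
With u(x) = x: δ^2 = 3280/3830 = 0.85640.
So δ = 0.85640^(1/2) ≈ 0.9254.

δ ≈ 0.9254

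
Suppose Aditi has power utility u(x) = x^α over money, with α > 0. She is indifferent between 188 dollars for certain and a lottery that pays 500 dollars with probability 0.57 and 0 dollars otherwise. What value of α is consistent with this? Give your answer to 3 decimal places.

α ≈ 0.575

Since u(0) = 0, the lottery's EU is 0.57·500^α.
Setting u(188) equal to that: 188^α = 0.57·500^α ⇒ (188/500)^α = 0.57.
Taking logs: α·ln(188/500) = ln(0.57), so α = -0.562119 / -0.978166 ≈ 0.575.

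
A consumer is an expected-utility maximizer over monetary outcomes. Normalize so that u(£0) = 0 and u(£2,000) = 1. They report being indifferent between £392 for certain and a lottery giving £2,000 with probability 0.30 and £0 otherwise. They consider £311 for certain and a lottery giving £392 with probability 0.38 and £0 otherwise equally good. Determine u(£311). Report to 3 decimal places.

From the first indifference, u(£392) = 0.30·u(£2,000) + 0.70·u(£0) = 0.30·1 + 0.70·0 = 0.30.
Then u(£311) = 0.38·u(£392) + 0.62·u(£0) = 0.38·0.30 + 0.62·0.00 = 0.1140.

0.114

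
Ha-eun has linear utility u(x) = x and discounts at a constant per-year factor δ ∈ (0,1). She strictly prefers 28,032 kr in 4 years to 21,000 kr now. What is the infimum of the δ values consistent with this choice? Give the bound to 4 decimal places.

Under u(x) = x this choice says 21000 < δ^4·28032.
Dividing by 28032: δ^4 > 0.74914. Both sides are positive, so the 4th root keeps the direction.
δ > (21000/28032)^(1/4) ≈ 0.9303.

δ > 0.9303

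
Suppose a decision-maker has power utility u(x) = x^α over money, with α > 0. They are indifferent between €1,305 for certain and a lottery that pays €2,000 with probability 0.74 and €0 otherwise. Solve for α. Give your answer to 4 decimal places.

The lottery's expected utility is 0.74·u(2000) + 0.26·u(0) = 0.74·2000^α (since u(0) = 0 for α > 0).
Equating: 1305^α = 0.74·2000^α, i.e. 0.6525^α = 0.74.
α = ln(0.74) / ln(1305/2000) = -0.3011051/-0.4269441 ≈ 0.7053.

α ≈ 0.7053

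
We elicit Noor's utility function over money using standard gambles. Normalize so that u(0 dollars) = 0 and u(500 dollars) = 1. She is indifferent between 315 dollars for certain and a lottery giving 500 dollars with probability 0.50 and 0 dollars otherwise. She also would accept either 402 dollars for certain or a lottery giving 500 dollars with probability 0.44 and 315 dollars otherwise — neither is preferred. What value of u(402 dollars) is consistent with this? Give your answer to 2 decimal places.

0.72

First, u(315 dollars) = 0.50·u(500 dollars) + 0.50·u(0 dollars) = 0.50.
Then u(402 dollars) = 0.44·u(500 dollars) + 0.56·u(315 dollars) = 0.44·1.00 + 0.56·0.50 = 0.7200.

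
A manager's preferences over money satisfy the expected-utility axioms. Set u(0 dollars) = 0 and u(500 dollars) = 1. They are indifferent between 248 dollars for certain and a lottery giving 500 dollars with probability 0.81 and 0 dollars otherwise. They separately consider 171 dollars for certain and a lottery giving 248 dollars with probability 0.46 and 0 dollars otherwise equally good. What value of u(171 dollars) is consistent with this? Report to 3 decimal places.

From the first indifference, u(248 dollars) = 0.81·u(500 dollars) + 0.19·u(0 dollars) = 0.81·1 + 0.19·0 = 0.81.
Chaining: u(171 dollars) = 0.46·0.81 + 0.54·0.00 = 0.3726.

0.373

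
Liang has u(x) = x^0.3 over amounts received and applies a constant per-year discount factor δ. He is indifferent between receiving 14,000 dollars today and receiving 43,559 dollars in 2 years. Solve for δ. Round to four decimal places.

Indifference means u(14000) = δ^2 · u(43559), so δ^2 = u(14000)/u(43559).
Since u(x) = x^0.3, δ^2 = (14000/43559)^0.3 = 0.32140^0.3 = 0.71140.
Hence δ = (0.71140)^(1/2) = 0.843446.

δ ≈ 0.8434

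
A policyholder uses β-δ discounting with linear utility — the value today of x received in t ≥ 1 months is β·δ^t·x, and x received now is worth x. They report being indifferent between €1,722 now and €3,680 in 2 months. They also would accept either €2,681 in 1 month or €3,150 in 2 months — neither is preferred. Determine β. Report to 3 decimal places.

β ≈ 0.646

The second indifference involves only future payoffs, so β cancels: β·δ^1·2681 = β·δ^2·3150, giving δ = 2681/3150 = 0.85111.
Substituting δ into 1722 = β·δ^2·3680: β = 1722/(2665.756) ≈ 0.646.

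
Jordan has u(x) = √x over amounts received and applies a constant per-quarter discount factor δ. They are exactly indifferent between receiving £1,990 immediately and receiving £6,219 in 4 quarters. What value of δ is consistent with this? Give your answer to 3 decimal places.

δ ≈ 0.867

Equating discounted utilities: u(1990) = δ^4·u(6219) ⇒ δ^4 = u(1990)/u(6219).
Since u(x) = √x, δ^4 = √(1990/6219) = 0.56567.
So δ = 0.56567^(1/4) ≈ 0.867.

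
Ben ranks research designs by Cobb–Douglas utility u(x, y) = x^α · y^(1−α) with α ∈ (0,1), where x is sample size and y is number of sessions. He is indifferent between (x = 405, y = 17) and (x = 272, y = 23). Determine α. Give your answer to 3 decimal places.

The Cobb–Douglas utilities coincide, so 405^α·17^(1−α) = 272^α·23^(1−α).
Rearrange to (405/272)^α = (23/17)^(1−α) and take logs: α·0.398085 = (1−α)·0.302281.
With A = 0.398085 and B = 0.302281: α·A = (1−α)·B, so α = B/(A+B) = 0.302281/0.700366 ≈ 0.432.

α ≈ 0.432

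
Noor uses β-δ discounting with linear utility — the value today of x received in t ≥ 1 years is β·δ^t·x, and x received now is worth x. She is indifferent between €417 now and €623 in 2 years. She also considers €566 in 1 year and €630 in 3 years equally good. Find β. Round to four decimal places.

β ≈ 0.7450

Both payoffs in the second observation are in the future, so β drops out: δ^1·566 = δ^3·630 ⇒ δ^2 = 566/630 = 0.89841, so δ = 0.94785.
The first indifference: 417 = β·δ^2·623, so β = 417/(δ^2·623) = 417/(0.89841·623) ≈ 0.7450.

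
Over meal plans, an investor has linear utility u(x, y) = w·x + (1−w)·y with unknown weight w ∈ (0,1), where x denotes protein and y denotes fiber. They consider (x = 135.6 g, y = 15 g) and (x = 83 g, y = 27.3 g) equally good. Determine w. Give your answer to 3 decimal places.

Indifference: w·135.6 + (1−w)·15 = w·83 + (1−w)·27.3.
Collecting terms: w·52.6 = (1−w)·12.3.
The marginal rate of substitution is 12.3/52.6, so w = 12.3/(52.6+12.3) = 0.190.

w = 0.190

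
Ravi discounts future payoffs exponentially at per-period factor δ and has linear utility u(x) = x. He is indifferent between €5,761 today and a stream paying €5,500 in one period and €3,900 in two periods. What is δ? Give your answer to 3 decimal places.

Present value of the stream is 5500·δ + 3900·δ². Indifference gives 5500δ + 3900δ² = 5761.
So 3900δ² + 5500δ − 5761 = 0.
δ = (−5500 + √(5500² + 4·3900·5761)) / (2·3900) = (−5500 + √120121600.00) / 7800 ≈ 0.700.

δ ≈ 0.700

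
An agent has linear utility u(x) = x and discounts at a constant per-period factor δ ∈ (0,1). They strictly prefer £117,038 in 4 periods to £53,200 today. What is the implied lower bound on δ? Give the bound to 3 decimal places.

Under u(x) = x this choice says 53200 < δ^4·117038.
Dividing by 117038: δ^4 > 0.45455. Both sides are positive, so the 4th root keeps the direction.
δ > (53200/117038)^(1/4) ≈ 0.821.

δ > 0.821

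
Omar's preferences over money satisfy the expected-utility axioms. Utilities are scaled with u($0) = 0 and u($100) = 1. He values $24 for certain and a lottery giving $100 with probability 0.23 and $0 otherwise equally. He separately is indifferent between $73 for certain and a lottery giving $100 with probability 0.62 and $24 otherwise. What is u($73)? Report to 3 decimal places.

0.707

First, u($24) = 0.23·u($100) + 0.77·u($0) = 0.23.
Chaining: u($73) = 0.62·1.00 + 0.38·0.23 = 0.7074.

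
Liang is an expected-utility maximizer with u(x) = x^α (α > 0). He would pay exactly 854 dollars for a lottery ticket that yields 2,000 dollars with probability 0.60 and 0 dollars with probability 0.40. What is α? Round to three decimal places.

α ≈ 0.600

EU(lottery) = 0.60·2000^α + 0.40·0 = 0.60·2000^α.
Equating: 854^α = 0.60·2000^α, i.e. 0.4270^α = 0.60.
α = ln(0.60) / ln(854/2000) = -0.510826/-0.850971 ≈ 0.600.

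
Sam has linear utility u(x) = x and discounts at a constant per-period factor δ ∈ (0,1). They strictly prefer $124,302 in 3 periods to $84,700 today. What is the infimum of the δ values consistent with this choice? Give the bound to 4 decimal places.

δ > 0.8800

Comparing present values: 84700 < δ^3·124302.
So δ^3 > 84700/124302 = 0.68140; taking the cube root of both positive sides preserves the inequality.
δ > (84700/124302)^(1/3) ≈ 0.8800.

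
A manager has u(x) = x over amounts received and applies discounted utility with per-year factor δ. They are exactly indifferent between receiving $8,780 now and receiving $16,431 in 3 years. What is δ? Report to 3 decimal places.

Equating discounted utilities: u(8780) = δ^3·u(16431) ⇒ δ^3 = u(8780)/u(16431).
With u(x) = x: δ^3 = 8780/16431 = 0.53436.
Hence δ = (0.53436)^(1/3) = 0.81148.

δ ≈ 0.811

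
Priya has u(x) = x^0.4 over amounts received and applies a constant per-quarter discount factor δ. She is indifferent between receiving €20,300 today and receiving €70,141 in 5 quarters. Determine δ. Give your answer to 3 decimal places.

δ ≈ 0.906

Indifference means u(20300) = δ^5 · u(70141), so δ^5 = u(20300)/u(70141).
Since u(x) = x^0.4, δ^5 = (20300/70141)^0.4 = 0.28942^0.4 = 0.60899.
Taking the 5th root: δ = 0.60899^(1/5) ≈ 0.906.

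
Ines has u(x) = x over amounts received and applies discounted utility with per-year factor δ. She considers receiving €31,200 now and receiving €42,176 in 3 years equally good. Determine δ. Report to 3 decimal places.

The payoff in 3 years is discounted by δ^3, so u(31200) = δ^3·u(42176) and δ^3 = u(31200)/u(42176).
With u(x) = x: δ^3 = 31200/42176 = 0.73976.
So δ = 0.73976^(1/3) ≈ 0.904.

δ ≈ 0.904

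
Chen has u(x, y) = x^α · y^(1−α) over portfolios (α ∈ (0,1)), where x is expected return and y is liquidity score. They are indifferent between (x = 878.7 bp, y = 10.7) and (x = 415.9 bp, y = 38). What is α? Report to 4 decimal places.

Set the two utilities equal: 878.7^α·10.7^(1−α) = 415.9^α·38^(1−α).
(878.7/415.9)^α = (38/10.7)^(1−α); take logs: α·ln(878.7/415.9) = (1−α)·ln(38/10.7), i.e. α·0.7479987 = (1−α)·1.2673424.
So α/(1−α) = (1.2673424)/(0.7479987) = 1.6943110, and α = 1.6943110/2.6943110 ≈ 0.6288.

α ≈ 0.6288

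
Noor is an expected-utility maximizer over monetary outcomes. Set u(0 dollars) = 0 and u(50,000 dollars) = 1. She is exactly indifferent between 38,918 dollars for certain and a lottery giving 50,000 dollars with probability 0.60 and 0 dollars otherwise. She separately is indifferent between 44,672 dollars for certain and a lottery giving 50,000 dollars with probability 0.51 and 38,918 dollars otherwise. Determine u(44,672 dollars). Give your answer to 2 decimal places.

0.80

First, u(38,918 dollars) = 0.60·u(50,000 dollars) + 0.40·u(0 dollars) = 0.60.
Chaining: u(44,672 dollars) = 0.51·1.00 + 0.49·0.60 = 0.8040.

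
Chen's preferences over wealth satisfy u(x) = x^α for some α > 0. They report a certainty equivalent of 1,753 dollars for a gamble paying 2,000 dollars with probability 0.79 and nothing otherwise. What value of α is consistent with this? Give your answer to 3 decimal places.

α ≈ 1.788

EU(lottery) = 0.79·2000^α + 0.21·0 = 0.79·2000^α.
Equating: 1753^α = 0.79·2000^α, i.e. 0.8765^α = 0.79.
Take logs: α = ln 0.79 / ln(1753/2000) ≈ 1.78823.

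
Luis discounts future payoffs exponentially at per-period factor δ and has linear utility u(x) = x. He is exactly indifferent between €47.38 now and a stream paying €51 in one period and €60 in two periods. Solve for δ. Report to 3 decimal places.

The stream is worth 51δ + 60δ² today, so 51δ + 60δ² = 47.38.
That is, 60δ² + 51δ − 47.38 = 0, a quadratic in δ.
The positive root is δ = [−51 + √(51² + 4·60·47.38)] / (2·60) = (−51 + 118.204)/120 ≈ 0.560.

δ ≈ 0.560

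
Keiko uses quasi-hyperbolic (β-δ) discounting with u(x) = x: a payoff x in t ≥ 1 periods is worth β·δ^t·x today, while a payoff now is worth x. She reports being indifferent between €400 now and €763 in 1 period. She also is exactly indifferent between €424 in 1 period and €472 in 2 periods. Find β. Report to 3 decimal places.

From the later pair, β·δ^1·424 = β·δ^2·472; dividing through, δ = 424/472 = 0.89831.
Substituting δ into 400 = β·δ·763: β = 400/(685.407) ≈ 0.584.

β ≈ 0.584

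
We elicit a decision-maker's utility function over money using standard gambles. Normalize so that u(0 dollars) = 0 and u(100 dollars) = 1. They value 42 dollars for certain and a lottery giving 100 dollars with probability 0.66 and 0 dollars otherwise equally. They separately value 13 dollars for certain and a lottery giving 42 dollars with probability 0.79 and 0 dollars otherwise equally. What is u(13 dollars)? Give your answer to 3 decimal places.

0.521

From the first indifference, u(42 dollars) = 0.66·u(100 dollars) + 0.34·u(0 dollars) = 0.66·1 + 0.34·0 = 0.66.
Then u(13 dollars) = 0.79·u(42 dollars) + 0.21·u(0 dollars) = 0.79·0.66 + 0.21·0.00 = 0.5214.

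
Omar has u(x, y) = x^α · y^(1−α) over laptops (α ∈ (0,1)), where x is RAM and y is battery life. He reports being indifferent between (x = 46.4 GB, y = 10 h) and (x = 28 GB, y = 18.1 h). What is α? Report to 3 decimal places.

Indifference: 46.4^α · 10^(1−α) = 28^α · 18.1^(1−α).
Taking logs: α·ln 46.4 + (1−α)·ln 10 = α·ln 28 + (1−α)·ln 18.1, i.e. α·0.505095 = (1−α)·0.593327.
Thus α·(1.098422) = 0.593327, so α = 0.593327/1.098422 ≈ 0.540.

α ≈ 0.540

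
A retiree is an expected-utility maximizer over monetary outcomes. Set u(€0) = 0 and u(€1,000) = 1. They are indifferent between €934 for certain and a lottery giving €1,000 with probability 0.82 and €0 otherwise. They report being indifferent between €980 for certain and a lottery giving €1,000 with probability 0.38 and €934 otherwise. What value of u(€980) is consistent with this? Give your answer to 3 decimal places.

From the first indifference, u(€934) = 0.82·u(€1,000) + 0.18·u(€0) = 0.82·1 + 0.18·0 = 0.82.
Chaining: u(€980) = 0.38·1.00 + 0.62·0.82 = 0.8884.

0.888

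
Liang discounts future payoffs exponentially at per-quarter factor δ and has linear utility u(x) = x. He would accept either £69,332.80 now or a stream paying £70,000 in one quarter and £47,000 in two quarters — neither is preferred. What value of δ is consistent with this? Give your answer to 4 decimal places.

The stream is worth 70000δ + 47000δ² today, so 70000δ + 47000δ² = 69332.80.
So 47000δ² + 70000δ − 69332.80 = 0.
δ = (−70000 + √(70000² + 4·47000·69332.80)) / (2·47000) = (−70000 + √17934566400.00) / 94000 ≈ 0.6800.

δ ≈ 0.6800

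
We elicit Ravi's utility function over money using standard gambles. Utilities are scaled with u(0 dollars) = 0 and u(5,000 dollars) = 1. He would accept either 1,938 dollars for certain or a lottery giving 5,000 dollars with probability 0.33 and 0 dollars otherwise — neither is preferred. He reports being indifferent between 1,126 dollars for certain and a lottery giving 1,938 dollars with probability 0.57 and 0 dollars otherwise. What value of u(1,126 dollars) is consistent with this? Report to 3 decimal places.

0.188

The first gamble pins u(1,938 dollars): it must equal 0.33·1 + 0.67·0 = 0.33.
The second indifference gives u(1,126 dollars) = 0.57·u(1,938 dollars) + 0.43·u(0 dollars) = 0.57·0.33 + 0.43·0.00 = 0.1881.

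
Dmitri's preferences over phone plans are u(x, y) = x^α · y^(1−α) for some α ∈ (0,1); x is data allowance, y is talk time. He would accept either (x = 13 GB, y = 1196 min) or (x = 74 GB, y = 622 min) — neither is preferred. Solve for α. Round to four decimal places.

Set the two utilities equal: 13^α·1196^(1−α) = 74^α·622^(1−α).
(13/74)^α = (622/1196)^(1−α); take logs: α·ln(13/74) = (1−α)·ln(622/1196), i.e. α·-1.7391157 = (1−α)·-0.6537978.
With A = -1.7391157 and B = -0.6537978: α·A = (1−α)·B, so α = B/(A+B) = -0.6537978/-2.3929135 ≈ 0.2732.

α ≈ 0.2732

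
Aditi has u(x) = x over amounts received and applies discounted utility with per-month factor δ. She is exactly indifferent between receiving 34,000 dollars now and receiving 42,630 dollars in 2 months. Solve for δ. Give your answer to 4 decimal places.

δ ≈ 0.8931

Indifference means u(34000) = δ^2 · u(42630), so δ^2 = u(34000)/u(42630).
With u(x) = x: δ^2 = 34000/42630 = 0.79756.
Taking the square root: δ = 0.79756^(1/2) ≈ 0.8931.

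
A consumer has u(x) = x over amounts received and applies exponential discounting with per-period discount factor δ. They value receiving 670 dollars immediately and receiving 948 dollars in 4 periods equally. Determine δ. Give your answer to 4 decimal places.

δ ≈ 0.9169

The payoff in 4 periods is discounted by δ^4, so u(670) = δ^4·u(948) and δ^4 = u(670)/u(948).
With u(x) = x: δ^4 = 670/948 = 0.70675.
Hence δ = (0.70675)^(1/4) = 0.916889.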